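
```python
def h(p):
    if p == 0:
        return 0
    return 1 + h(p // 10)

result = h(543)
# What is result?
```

Count of digits of 543: 3

Answer: 3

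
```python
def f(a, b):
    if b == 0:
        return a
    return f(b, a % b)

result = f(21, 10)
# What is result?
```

f(21, 10) -> f(10, 1) -> f(1, 0) -> 1

Answer: 1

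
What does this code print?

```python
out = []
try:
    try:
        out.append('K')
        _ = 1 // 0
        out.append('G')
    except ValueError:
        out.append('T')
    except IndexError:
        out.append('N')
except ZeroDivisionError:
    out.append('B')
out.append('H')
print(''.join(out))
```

Execution trace: 'K' (try body) → 'B' (outer except ZeroDivisionError) → 'H' (after the try/except). Output: KBH

Answer: KBH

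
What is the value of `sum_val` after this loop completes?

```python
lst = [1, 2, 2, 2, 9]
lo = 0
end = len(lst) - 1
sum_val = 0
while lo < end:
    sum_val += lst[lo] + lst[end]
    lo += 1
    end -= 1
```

Sum of pairs from ends
`sum_val` takes the values: 0 → 10 → 14

Answer: 14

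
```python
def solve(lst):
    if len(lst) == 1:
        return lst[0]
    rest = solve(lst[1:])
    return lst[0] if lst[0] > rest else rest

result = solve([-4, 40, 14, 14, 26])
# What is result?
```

Recursive max over [-4, 40, 14, 14, 26] = 40

Answer: 40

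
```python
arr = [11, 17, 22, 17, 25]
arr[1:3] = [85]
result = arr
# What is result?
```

Trace:
`arr = [11, 17, 22, 17, 25]` → arr = [11, 17, 22, 17, 25]
`arr[1:3] = [85]` → arr = [11, 85, 17, 25]
`result = arr` → result = [11, 85, 17, 25]
So result = [11, 85, 17, 25]

Answer: [11, 85, 17, 25]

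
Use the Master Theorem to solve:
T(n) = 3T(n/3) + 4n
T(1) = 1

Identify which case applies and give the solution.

a=3, b=3, f(n)=4n. log_3(3) = 1. Since c=1 = 1, Case 2 applies: T(n) = Θ(n^log_b(a) · log n) = O(n log n).

Answer: O(n log n) - Case 2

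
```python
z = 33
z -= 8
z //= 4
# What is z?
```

Trace:
`z = 33` → z = 33
`z -= 8` → z = 25
`z //= 4` → z = 6
So z = 6

Answer: 6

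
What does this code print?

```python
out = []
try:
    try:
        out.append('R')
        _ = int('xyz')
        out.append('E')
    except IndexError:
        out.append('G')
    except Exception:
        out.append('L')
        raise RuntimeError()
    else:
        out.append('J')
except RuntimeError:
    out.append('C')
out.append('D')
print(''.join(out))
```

Execution trace: 'R' (inner try body) → 'L' (inner except Exception) → 'C' (outer except RuntimeError) → 'D' (after the try/except). Output: RLCD

Answer: RLCD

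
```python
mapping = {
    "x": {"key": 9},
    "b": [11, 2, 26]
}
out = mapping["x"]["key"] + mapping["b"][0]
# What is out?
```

Trace:
`mapping = { ...` → mapping = {'x': {'key': 9}, 'b': [11, 2, 26]}
`out = mapping["x"]["key"] + mapping["b"][0]` → out = 20
So out = 20

Answer: 20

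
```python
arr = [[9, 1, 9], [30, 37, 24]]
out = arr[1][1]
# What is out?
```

Trace:
`arr = [[9, 1, 9], [30, 37, 24]]` → arr = [[9, 1, 9], [30, 37, 24]]
`out = arr[1][1]` → out = 37
So out = 37

Answer: 37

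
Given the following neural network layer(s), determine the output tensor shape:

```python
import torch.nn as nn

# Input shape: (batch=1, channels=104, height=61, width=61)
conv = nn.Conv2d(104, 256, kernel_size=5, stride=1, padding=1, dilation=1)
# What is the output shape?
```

Input: (1, 104, 61, 61) -> Output: (1, 256, 59, 59)

Answer: (1, 256, 59, 59)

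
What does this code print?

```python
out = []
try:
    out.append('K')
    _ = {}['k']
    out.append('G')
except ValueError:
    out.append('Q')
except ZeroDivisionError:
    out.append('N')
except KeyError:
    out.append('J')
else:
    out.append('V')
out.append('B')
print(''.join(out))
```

Execution trace: 'K' (try body) → 'J' (except KeyError) → 'B' (after the try/except). Output: KJB

Answer: KJB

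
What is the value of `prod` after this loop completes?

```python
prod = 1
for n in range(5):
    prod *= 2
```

2^5 = 32
`prod` takes the values: 1 → 2 → 4 → 8 → 16 → 32

Answer: 32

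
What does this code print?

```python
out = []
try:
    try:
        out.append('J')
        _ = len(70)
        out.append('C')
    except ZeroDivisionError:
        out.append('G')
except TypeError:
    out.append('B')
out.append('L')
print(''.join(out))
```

Execution trace: 'J' (try body) → 'B' (outer except TypeError) → 'L' (after the try/except). Output: JBL

Answer: JBL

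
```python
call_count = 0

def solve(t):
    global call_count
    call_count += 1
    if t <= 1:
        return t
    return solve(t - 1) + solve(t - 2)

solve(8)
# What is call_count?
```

Calls(t) = 1 + Calls(t-1) + Calls(t-2); Calls(0)=Calls(1)=1. For t=8 this gives 67.

Answer: 67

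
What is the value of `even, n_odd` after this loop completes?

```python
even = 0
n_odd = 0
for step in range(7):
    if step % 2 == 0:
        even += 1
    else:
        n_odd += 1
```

Count evens and odds in range(7)
`even, n_odd` takes the values: (0, 0) → (1, 0) → (1, 1) → (2, 1) → (2, 2) → (3, 2) → (3, 3) → (4, 3)

Answer: 4, 3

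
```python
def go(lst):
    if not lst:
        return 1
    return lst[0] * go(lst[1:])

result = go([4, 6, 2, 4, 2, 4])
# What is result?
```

Product over [4, 6, 2, 4, 2, 4] = 4 * 6 * 2 * 4 * 2 * 4 = 1536

Answer: 1536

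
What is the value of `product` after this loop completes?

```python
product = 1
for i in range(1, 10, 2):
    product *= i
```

Product of 1, 3, 5, ... up to 9
`product` takes the values: 1 → 3 → 15 → 105 → 945

Answer: 945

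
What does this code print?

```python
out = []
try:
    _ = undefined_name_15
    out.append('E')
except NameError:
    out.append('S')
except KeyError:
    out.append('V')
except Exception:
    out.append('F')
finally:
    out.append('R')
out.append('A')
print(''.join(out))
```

Execution trace: 'S' (except NameError) → 'R' (finally) → 'A' (after the try/except). Output: SRA

Answer: SRA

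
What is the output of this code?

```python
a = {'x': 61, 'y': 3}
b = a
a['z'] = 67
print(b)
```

Key concept: dict aliasing.
Step by step:
`a = {'x': 61, 'y': 3}` → a = {'x': 61, 'y': 3}
`b = a` → b = {'x': 61, 'y': 3} (same object as a)
`a['z'] = 67` → a = {'x': 61, 'y': 3, 'z': 67} (same object as b); b = {'x': 61, 'y': 3, 'z': 67} (same object as a)
`print(b)` → prints {'x': 61, 'y': 3, 'z': 67}

Answer: {'x': 61, 'y': 3, 'z': 67}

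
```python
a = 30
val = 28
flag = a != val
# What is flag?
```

Trace:
`a = 30` → a = 30
`val = 28` → val = 28
`flag = a != val` → flag = True
So flag = True

Answer: True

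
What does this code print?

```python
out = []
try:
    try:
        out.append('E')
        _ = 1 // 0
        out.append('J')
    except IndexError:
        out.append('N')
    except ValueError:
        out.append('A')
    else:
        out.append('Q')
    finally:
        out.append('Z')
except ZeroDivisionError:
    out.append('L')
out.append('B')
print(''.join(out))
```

Execution trace: 'E' (try body) → 'Z' (finally) → 'L' (outer except ZeroDivisionError) → 'B' (after the try/except). Output: EZLB

Answer: EZLB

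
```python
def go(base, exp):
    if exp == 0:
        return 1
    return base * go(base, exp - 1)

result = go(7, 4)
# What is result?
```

go(7, 4) = 7 * 7 * 7 * 7 = 2401

Answer: 2401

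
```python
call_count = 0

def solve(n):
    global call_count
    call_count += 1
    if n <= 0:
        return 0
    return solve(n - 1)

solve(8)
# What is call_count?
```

Linear recursion stepping by 1: 9 calls from n=8 down to ≤0.

Answer: 9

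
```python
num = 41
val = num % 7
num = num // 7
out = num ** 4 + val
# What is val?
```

Trace:
`num = 41` → num = 41
`val = num % 7` → val = 6
`num = num // 7` → num = 5
`out = num ** 4 + val` → out = 631
So val = 6

Answer: 6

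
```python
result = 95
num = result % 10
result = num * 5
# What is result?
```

Trace:
`result = 95` → result = 95
`num = result % 10` → num = 5
`result = num * 5` → result = 25
So result = 25

Answer: 25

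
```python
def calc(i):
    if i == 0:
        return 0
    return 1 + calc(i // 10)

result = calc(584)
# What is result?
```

Count of digits of 584: 3

Answer: 3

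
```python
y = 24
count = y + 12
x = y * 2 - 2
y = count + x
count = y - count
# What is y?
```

Trace:
`y = 24` → y = 24
`count = y + 12` → count = 36
`x = y * 2 - 2` → x = 46
`y = count + x` → y = 82
`count = y - count` → count = 46
So y = 82

Answer: 82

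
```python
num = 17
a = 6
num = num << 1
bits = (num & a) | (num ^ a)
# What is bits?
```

Trace:
`num = 17` → num = 17
`a = 6` → a = 6
`num = num << 1` → num = 34
`bits = (num & a) | (num ^ a)` → bits = 38
So bits = 38

Answer: 38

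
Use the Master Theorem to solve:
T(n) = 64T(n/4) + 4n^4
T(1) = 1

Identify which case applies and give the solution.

a=64, b=4, f(n)=4n^4. log_4(64) = 3. Since c=4 > 3 and the regularity condition holds (64(n/4)^4 = (64/4^4)n^4 with 64/4^4 < 1), Case 3 applies: T(n) = Θ(f(n)) = O(n^4).

Answer: O(n^4) - Case 3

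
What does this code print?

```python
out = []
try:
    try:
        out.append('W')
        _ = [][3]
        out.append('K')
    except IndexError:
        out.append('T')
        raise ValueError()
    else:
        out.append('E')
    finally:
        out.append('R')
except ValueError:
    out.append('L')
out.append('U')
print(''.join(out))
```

Execution trace: 'W' (try body) → 'T' (except IndexError) → 'R' (finally) → 'L' (outer except ValueError) → 'U' (after the try/except). Output: WTRLU

Answer: WTRLU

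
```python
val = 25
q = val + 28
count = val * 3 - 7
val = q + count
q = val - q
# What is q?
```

Trace:
`val = 25` → val = 25
`q = val + 28` → q = 53
`count = val * 3 - 7` → count = 68
`val = q + count` → val = 121
`q = val - q` → q = 68
So q = 68

Answer: 68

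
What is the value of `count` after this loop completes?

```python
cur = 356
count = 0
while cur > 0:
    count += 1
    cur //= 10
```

Count digits by repeated division by 10
`count` takes the values: 0 → 1 → 2 → 3

Answer: 3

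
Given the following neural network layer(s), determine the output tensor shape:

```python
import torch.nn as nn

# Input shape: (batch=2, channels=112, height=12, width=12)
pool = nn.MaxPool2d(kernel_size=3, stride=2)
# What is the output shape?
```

Input: (2, 112, 12, 12) -> Output: (2, 112, 5, 5)

Answer: (2, 112, 5, 5)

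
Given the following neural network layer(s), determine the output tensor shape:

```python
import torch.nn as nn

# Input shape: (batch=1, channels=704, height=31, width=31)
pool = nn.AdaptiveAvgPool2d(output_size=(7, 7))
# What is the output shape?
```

Input: (1, 704, 31, 31) -> Output: (1, 704, 7, 7)

Answer: (1, 704, 7, 7)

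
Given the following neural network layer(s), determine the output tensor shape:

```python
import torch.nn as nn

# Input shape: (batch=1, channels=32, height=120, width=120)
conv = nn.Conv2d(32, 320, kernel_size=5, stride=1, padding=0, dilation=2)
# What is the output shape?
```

Input: (1, 32, 120, 120) -> Output: (1, 320, 112, 112)

Answer: (1, 320, 112, 112)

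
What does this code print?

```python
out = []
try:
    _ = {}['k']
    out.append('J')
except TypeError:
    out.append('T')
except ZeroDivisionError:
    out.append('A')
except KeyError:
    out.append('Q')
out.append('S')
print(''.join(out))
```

Execution trace: 'Q' (except KeyError) → 'S' (after the try/except). Output: QS

Answer: QS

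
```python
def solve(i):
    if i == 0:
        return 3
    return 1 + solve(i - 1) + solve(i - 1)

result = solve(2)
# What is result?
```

solve(i) = 1 + 2·solve(i-1), solve(0)=3. Closed form: (3+1)·2^2 - 1 = 15.

Answer: 15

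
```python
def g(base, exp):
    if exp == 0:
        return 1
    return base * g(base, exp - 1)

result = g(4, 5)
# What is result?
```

g(4, 5) = 4 * 4 * 4 * 4 * 4 = 1024

Answer: 1024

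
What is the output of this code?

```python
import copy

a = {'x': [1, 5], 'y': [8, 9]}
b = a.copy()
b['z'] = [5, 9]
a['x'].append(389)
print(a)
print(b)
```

Key concept: shallow copy of dict with mutable values.
Step by step:
`a = {'x': [1, 5], 'y': [8, 9]}` → a = {'x': [1, 5], 'y': [8, 9]}
`b = a.copy()` → b = {'x': [1, 5], 'y': [8, 9]}
`b['z'] = [5, 9]` → b = {'x': [1, 5], 'y': [8, 9], 'z': [5, 9]}
`a['x'].append(389)` → a = {'x': [1, 5, 389], 'y': [8, 9]}; b = {'x': [1, 5, 389], 'y': [8, 9], 'z': [5, 9]}
`print(a)` → prints {'x': [1, 5, 389], 'y': [8, 9]}
`print(b)` → prints {'x': [1, 5, 389], 'y': [8, 9], 'z': [5, 9]}

Answer:
{'x': [1, 5, 389], 'y': [8, 9]}
{'x': [1, 5, 389], 'y': [8, 9], 'z': [5, 9]}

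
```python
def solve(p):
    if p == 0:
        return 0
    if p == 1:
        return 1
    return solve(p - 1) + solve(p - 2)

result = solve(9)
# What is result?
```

Build up from base cases: solve(0)=0, solve(1)=1, solve(2)=1, solve(3)=2, solve(4)=3, solve(5)=5, solve(6)=8, ..., solve(9)=34

Answer: 34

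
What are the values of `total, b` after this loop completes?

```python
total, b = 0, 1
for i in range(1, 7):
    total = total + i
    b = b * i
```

Sum and factorial of 1 to 6
`total, b` takes the values: (0, 1) → (1, 1) → (3, 1) → (3, 2) → (6, 2) → (6, 6) → (10, 6) → (10, 24) → (15, 24) → (15, 120) → (21, 120) → (21, 720)

Answer: 21, 720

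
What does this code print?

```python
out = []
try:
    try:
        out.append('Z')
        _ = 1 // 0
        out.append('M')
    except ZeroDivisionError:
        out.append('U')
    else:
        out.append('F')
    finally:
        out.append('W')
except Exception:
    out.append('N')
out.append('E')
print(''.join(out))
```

Execution trace: 'Z' (inner try body) → 'U' (inner except ZeroDivisionError) → 'W' (inner finally) → 'E' (after the try/except). Output: ZUWE

Answer: ZUWE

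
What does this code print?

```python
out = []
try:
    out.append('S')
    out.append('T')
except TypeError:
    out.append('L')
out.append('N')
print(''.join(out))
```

Execution trace: 'S' (try body) → 'T' (try body, no exception) → 'N' (after the try/except). Output: STN

Answer: STN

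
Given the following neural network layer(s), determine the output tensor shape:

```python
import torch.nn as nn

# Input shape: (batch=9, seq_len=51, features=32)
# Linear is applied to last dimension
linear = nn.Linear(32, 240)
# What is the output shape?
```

Input: (9, 51, 32) -> Output: (9, 51, 240)

Answer: (9, 51, 240)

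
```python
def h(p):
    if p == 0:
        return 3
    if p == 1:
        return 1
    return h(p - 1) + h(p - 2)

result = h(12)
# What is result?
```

Build up from base cases: h(0)=3, h(1)=1, h(2)=4, h(3)=5, h(4)=9, h(5)=14, h(6)=23, ..., h(12)=411

Answer: 411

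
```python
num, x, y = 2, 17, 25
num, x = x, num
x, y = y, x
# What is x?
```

Trace:
`num, x, y = 2, 17, 25` → num = 2; x = 17; y = 25
`num, x = x, num` → num = 17; x = 2
`x, y = y, x` → x = 25; y = 2
So x = 25

Answer: 25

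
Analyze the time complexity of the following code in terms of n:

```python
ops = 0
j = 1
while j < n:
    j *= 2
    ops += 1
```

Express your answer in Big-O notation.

Each loop level contributes: log n. Multiplying the contributions gives O(log n).

Answer: O(log n)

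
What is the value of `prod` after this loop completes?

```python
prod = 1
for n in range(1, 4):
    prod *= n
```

3! = 6
`prod` takes the values: 1 → 2 → 6

Answer: 6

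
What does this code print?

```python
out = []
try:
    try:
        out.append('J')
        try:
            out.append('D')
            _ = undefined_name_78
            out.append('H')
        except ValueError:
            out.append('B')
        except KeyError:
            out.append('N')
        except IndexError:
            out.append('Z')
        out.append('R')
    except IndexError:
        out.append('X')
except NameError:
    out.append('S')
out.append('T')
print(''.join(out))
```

Execution trace: 'J' (try body) → 'D' (inner try body) → 'S' (outer except NameError) → 'T' (after the try/except). Output: JDST

Answer: JDST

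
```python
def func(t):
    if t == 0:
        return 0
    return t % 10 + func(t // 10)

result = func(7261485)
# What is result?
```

Sum of digits of 7261485: 5 + 8 + 4 + 1 + 6 + 2 + 7 = 33

Answer: 33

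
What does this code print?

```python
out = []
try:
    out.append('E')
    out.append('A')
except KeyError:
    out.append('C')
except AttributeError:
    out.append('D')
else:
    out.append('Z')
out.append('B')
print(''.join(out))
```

Execution trace: 'E' (try body) → 'A' (try body, no exception) → 'Z' (else) → 'B' (after the try/except). Output: EAZB

Answer: EAZB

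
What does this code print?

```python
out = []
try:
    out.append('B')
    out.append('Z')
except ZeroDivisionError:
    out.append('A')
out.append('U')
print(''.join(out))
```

Execution trace: 'B' (try body) → 'Z' (try body, no exception) → 'U' (after the try/except). Output: BZU

Answer: BZU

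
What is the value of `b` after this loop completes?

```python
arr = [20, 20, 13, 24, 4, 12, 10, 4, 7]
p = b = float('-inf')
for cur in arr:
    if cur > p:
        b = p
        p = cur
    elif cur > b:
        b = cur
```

Second largest (with repeats) in [20, 20, 13, 24, 4, 12, 10, 4, 7]
`b` takes the values: -inf → 20

Answer: 20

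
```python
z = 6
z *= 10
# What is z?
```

Trace:
`z = 6` → z = 6
`z *= 10` → z = 60
So z = 60

Answer: 60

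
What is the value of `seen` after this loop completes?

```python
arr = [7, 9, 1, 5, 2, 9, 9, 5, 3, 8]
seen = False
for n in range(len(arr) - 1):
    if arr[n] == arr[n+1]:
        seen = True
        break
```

Check consecutive duplicates in [7, 9, 1, 5, 2, 9, 9, 5, 3, 8]
`seen` takes the values: False → True

Answer: True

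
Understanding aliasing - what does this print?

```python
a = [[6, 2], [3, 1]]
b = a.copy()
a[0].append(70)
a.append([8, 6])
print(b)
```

Key concept: shallow copy with nested lists.
Step by step:
`a = [[6, 2], [3, 1]]` → a = [[6, 2], [3, 1]]
`b = a.copy()` → b = [[6, 2], [3, 1]]
`a[0].append(70)` → a = [[6, 2, 70], [3, 1]]; b = [[6, 2, 70], [3, 1]]
`a.append([8, 6])` → a = [[6, 2, 70], [3, 1], [8, 6]]
`print(b)` → prints [[6, 2, 70], [3, 1]]

Answer: [[6, 2, 70], [3, 1]]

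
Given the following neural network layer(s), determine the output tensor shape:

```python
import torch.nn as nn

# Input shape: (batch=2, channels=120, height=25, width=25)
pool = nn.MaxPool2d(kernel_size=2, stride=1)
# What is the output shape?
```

Input: (2, 120, 25, 25) -> Output: (2, 120, 24, 24)

Answer: (2, 120, 24, 24)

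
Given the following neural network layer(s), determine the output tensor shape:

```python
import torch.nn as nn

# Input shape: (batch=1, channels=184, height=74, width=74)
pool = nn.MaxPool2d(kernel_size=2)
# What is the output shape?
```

Input: (1, 184, 74, 74) -> Output: (1, 184, 37, 37)

Answer: (1, 184, 37, 37)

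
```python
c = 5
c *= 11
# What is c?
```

Trace:
`c = 5` → c = 5
`c *= 11` → c = 55
So c = 55

Answer: 55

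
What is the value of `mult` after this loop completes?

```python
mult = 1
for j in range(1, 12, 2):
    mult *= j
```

Product of 1, 3, 5, ... up to 11
`mult` takes the values: 1 → 3 → 15 → 105 → 945 → 10395

Answer: 10395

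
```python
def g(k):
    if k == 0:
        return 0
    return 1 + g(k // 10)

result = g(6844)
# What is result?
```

Count of digits of 6844: 4

Answer: 4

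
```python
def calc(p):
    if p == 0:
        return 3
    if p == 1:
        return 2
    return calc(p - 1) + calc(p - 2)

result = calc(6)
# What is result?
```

Build up from base cases: calc(0)=3, calc(1)=2, calc(2)=5, calc(3)=7, calc(4)=12, calc(5)=19, calc(6)=31

Answer: 31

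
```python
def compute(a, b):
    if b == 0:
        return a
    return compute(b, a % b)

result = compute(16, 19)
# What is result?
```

compute(16, 19) -> compute(19, 16) -> compute(16, 3) -> compute(3, 1) -> compute(1, 0) -> 1

Answer: 1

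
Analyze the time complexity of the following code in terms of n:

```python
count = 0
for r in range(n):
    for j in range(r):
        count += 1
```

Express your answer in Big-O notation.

Each loop level contributes: n × n. Multiplying the contributions gives O(n^2).

Answer: O(n^2)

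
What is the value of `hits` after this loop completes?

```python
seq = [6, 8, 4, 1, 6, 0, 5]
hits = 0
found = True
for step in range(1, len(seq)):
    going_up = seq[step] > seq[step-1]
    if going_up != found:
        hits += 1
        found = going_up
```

Count direction changes in [6, 8, 4, 1, 6, 0, 5]
`hits` takes the values: 0 → 1 → 2 → 3 → 4

Answer: 4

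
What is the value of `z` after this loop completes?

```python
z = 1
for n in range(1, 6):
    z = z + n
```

Start at 1, add 1 through 5
`z` takes the values: 1 → 2 → 4 → 7 → 11 → 16

Answer: 16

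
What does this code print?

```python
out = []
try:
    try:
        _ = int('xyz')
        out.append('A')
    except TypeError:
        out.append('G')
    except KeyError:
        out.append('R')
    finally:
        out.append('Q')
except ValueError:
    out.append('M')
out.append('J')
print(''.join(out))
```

Execution trace: 'Q' (finally) → 'M' (outer except ValueError) → 'J' (after the try/except). Output: QMJ

Answer: QMJ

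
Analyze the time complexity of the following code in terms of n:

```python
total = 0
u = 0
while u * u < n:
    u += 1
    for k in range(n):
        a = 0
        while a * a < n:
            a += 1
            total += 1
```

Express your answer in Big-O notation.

Each loop level contributes: √n × n × √n. Multiplying the contributions gives O(n^2).

Answer: O(n^2)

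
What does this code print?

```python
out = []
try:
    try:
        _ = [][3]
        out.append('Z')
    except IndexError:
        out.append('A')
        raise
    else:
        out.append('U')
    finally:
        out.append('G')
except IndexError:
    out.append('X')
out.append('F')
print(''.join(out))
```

Execution trace: 'A' (inner except IndexError) → 'G' (inner finally) → 'X' (outer except IndexError) → 'F' (after the try/except). Output: AGXF

Answer: AGXF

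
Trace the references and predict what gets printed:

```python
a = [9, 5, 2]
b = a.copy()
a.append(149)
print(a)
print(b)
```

Key concept: list.copy() creates independent copy.
Step by step:
`a = [9, 5, 2]` → a = [9, 5, 2]
`b = a.copy()` → b = [9, 5, 2]
`a.append(149)` → a = [9, 5, 2, 149]
`print(a)` → prints [9, 5, 2, 149]
`print(b)` → prints [9, 5, 2]

Answer:
[9, 5, 2, 149]
[9, 5, 2]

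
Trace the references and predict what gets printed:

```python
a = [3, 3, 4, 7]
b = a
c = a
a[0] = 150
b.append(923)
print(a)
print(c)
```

Key concept: multiple aliases.
Step by step:
`a = [3, 3, 4, 7]` → a = [3, 3, 4, 7]
`b = a` → b = [3, 3, 4, 7] (same object as a)
`c = a` → c = [3, 3, 4, 7] (same object as a, b)
`a[0] = 150` → a = [150, 3, 4, 7] (same object as b, c); b = [150, 3, 4, 7] (same object as a, c); c = [150, 3, 4, 7] (same object as a, b)
`b.append(923)` → a = [150, 3, 4, 7, 923] (same object as b, c); b = [150, 3, 4, 7, 923] (same object as a, c); c = [150, 3, 4, 7, 923] (same object as a, b)
`print(a)` → prints [150, 3, 4, 7, 923]
`print(c)` → prints [150, 3, 4, 7, 923]

Answer:
[150, 3, 4, 7, 923]
[150, 3, 4, 7, 923]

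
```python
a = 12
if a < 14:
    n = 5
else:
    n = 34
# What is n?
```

Trace:
`a = 12` → a = 12
`if a < 14: ...` → a < 14 is True → n = 5
So n = 5

Answer: 5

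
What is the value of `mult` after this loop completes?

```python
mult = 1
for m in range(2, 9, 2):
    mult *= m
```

Product of even numbers 2 to 8
`mult` takes the values: 1 → 2 → 8 → 48 → 384

Answer: 384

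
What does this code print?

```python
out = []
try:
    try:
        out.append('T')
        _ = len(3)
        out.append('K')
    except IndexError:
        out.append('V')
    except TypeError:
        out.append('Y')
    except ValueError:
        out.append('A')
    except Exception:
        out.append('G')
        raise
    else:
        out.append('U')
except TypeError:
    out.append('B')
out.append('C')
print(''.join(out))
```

Execution trace: 'T' (inner try body) → 'Y' (inner except TypeError) → 'C' (after the try/except). Output: TYC

Answer: TYC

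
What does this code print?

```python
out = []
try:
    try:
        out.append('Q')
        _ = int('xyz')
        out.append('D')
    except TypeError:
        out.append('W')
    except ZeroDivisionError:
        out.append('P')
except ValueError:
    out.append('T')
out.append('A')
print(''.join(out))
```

Execution trace: 'Q' (try body) → 'T' (outer except ValueError) → 'A' (after the try/except). Output: QTA

Answer: QTA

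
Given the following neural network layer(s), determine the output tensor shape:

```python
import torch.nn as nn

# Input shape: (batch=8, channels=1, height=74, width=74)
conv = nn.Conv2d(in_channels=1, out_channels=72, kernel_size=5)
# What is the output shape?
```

Input: (8, 1, 74, 74) -> Output: (8, 72, 70, 70)

Answer: (8, 72, 70, 70)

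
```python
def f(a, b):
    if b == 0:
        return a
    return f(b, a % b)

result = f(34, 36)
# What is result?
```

f(34, 36) -> f(36, 34) -> f(34, 2) -> f(2, 0) -> 2

Answer: 2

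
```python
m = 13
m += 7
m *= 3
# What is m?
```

Trace:
`m = 13` → m = 13
`m += 7` → m = 20
`m *= 3` → m = 60
So m = 60

Answer: 60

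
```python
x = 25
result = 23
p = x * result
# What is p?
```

Trace:
`x = 25` → x = 25
`result = 23` → result = 23
`p = x * result` → p = 575
So p = 575

Answer: 575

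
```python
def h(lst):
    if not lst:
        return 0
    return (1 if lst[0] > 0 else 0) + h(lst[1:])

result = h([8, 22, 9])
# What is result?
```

Count of positive elements in [8, 22, 9] = 3

Answer: 3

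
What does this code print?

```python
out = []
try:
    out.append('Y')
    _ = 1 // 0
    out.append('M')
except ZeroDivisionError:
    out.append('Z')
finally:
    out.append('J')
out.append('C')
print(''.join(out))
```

Execution trace: 'Y' (try body) → 'Z' (except ZeroDivisionError) → 'J' (finally) → 'C' (after the try/except). Output: YZJC

Answer: YZJC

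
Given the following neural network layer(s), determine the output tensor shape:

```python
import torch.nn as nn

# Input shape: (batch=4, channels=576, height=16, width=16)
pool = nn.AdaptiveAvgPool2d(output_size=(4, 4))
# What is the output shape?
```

Input: (4, 576, 16, 16) -> Output: (4, 576, 4, 4)

Answer: (4, 576, 4, 4)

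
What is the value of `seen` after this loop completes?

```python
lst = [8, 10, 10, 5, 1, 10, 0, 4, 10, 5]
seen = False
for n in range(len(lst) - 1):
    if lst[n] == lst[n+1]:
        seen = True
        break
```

Check consecutive duplicates in [8, 10, 10, 5, 1, 10, 0, 4, 10, 5]
`seen` takes the values: False → True

Answer: True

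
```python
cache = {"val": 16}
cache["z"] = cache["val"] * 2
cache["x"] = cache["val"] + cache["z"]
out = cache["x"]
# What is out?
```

Trace:
`cache = {"val": 16}` → cache = {'val': 16}
`cache["z"] = cache["val"] * 2` → cache = {'val': 16, 'z': 32}
`cache["x"] = cache["val"] + cache["z"]` → cache = {'val': 16, 'z': 32, 'x': 48}
`out = cache["x"]` → out = 48
So out = 48

Answer: 48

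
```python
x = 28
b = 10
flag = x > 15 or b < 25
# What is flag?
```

Trace:
`x = 28` → x = 28
`b = 10` → b = 10
`flag = x > 15 or b < 25` → flag = True
So flag = True

Answer: True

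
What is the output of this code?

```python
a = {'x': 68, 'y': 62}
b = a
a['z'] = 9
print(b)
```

Key concept: dict aliasing.
Step by step:
`a = {'x': 68, 'y': 62}` → a = {'x': 68, 'y': 62}
`b = a` → b = {'x': 68, 'y': 62} (same object as a)
`a['z'] = 9` → a = {'x': 68, 'y': 62, 'z': 9} (same object as b); b = {'x': 68, 'y': 62, 'z': 9} (same object as a)
`print(b)` → prints {'x': 68, 'y': 62, 'z': 9}

Answer: {'x': 68, 'y': 62, 'z': 9}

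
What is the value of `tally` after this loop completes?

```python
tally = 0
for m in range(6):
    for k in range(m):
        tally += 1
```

Triangle number: 0+1+2+...+5
`tally` takes the values: 0 → 1 → 2 → 3 → 4 → 5 → 6 → 7 → 8 → 9 → 10 → 11 → 12 → 13 → 14 → 15

Answer: 15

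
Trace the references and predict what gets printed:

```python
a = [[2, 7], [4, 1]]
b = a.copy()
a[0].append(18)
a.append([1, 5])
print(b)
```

Key concept: shallow copy with nested lists.
Step by step:
`a = [[2, 7], [4, 1]]` → a = [[2, 7], [4, 1]]
`b = a.copy()` → b = [[2, 7], [4, 1]]
`a[0].append(18)` → a = [[2, 7, 18], [4, 1]]; b = [[2, 7, 18], [4, 1]]
`a.append([1, 5])` → a = [[2, 7, 18], [4, 1], [1, 5]]
`print(b)` → prints [[2, 7, 18], [4, 1]]

Answer: [[2, 7, 18], [4, 1]]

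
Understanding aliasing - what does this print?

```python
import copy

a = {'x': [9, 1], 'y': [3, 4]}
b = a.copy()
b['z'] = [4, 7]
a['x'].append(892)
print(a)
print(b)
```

Key concept: shallow copy of dict with mutable values.
Step by step:
`a = {'x': [9, 1], 'y': [3, 4]}` → a = {'x': [9, 1], 'y': [3, 4]}
`b = a.copy()` → b = {'x': [9, 1], 'y': [3, 4]}
`b['z'] = [4, 7]` → b = {'x': [9, 1], 'y': [3, 4], 'z': [4, 7]}
`a['x'].append(892)` → a = {'x': [9, 1, 892], 'y': [3, 4]}; b = {'x': [9, 1, 892], 'y': [3, 4], 'z': [4, 7]}
`print(a)` → prints {'x': [9, 1, 892], 'y': [3, 4]}
`print(b)` → prints {'x': [9, 1, 892], 'y': [3, 4], 'z': [4, 7]}

Answer:
{'x': [9, 1, 892], 'y': [3, 4]}
{'x': [9, 1, 892], 'y': [3, 4], 'z': [4, 7]}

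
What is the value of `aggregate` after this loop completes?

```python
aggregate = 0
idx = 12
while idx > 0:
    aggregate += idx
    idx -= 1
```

Sum 12 down to 1
`aggregate` takes the values: 0 → 12 → 23 → 33 → 42 → 50 → 57 → 63 → 68 → 72 → 75 → 77 → 78

Answer: 78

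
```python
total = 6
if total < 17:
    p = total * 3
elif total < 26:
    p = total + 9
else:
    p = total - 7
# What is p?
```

Trace:
`total = 6` → total = 6
`if total < 17: ...` → total < 17 is True → p = 18
So p = 18

Answer: 18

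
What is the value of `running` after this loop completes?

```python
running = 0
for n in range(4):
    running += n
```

Sum of 0 to 3 = 6
`running` takes the values: 0 → 1 → 3 → 6

Answer: 6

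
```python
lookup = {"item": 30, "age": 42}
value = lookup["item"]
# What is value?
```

Trace:
`lookup = {"item": 30, "age": 42}` → lookup = {'item': 30, 'age': 42}
`value = lookup["item"]` → value = 30
So value = 30

Answer: 30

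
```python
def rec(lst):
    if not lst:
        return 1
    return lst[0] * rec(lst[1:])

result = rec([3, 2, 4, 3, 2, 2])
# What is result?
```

Product over [3, 2, 4, 3, 2, 2] = 3 * 2 * 4 * 3 * 2 * 2 = 288

Answer: 288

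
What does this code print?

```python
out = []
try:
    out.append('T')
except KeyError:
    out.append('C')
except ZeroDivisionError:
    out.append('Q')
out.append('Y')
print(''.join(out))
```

Execution trace: 'T' (try body, no exception) → 'Y' (after the try/except). Output: TY

Answer: TY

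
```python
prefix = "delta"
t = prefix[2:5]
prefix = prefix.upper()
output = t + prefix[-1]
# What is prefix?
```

Trace:
`prefix = "delta"` → prefix = 'delta'
`t = prefix[2:5]` → t = 'lta'
`prefix = prefix.upper()` → prefix = 'DELTA'
`output = t + prefix[-1]` → output = 'ltaA'
So prefix = 'DELTA'

Answer: 'DELTA'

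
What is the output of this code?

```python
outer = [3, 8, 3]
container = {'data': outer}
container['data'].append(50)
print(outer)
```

Key concept: dict holds reference to list.
Step by step:
`outer = [3, 8, 3]` → outer = [3, 8, 3]
`container = {'data': outer}` → container = {'data': [3, 8, 3]}
`container['data'].append(50)` → outer = [3, 8, 3, 50]; container = {'data': [3, 8, 3, 50]}
`print(outer)` → prints [3, 8, 3, 50]

Answer: [3, 8, 3, 50]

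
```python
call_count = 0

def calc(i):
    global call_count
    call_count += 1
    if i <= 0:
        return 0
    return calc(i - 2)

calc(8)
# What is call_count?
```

Linear recursion stepping by 2: 5 calls from i=8 down to ≤0.

Answer: 5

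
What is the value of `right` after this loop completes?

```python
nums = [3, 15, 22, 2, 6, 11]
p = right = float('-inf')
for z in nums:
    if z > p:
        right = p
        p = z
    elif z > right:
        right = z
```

Second largest (with repeats) in [3, 15, 22, 2, 6, 11]
`right` takes the values: -inf → 3 → 15

Answer: 15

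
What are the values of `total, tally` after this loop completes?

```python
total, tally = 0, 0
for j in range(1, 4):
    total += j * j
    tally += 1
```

Sum of squares and count
`total, tally` takes the values: (0, 0) → (1, 0) → (1, 1) → (5, 1) → (5, 2) → (14, 2) → (14, 3)

Answer: 14, 3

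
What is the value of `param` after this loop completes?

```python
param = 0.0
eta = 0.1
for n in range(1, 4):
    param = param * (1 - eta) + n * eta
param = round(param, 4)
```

Moving average with lr=0.1
`param` takes the values: 0.0 → 0.1 → 0.29 → 0.561

Answer: 0.561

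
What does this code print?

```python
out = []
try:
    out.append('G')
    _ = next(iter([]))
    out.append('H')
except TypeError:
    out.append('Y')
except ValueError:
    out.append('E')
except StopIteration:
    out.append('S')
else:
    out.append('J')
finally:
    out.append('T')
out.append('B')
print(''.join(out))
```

Execution trace: 'G' (try body) → 'S' (except StopIteration) → 'T' (finally) → 'B' (after the try/except). Output: GSTB

Answer: GSTB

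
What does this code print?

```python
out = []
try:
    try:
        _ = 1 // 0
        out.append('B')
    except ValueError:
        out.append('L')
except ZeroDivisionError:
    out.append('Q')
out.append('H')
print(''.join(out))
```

Execution trace: 'Q' (outer except ZeroDivisionError) → 'H' (after the try/except). Output: QH

Answer: QH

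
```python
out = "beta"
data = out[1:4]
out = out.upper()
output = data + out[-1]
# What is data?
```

Trace:
`out = "beta"` → out = 'beta'
`data = out[1:4]` → data = 'eta'
`out = out.upper()` → out = 'BETA'
`output = data + out[-1]` → output = 'etaA'
So data = 'eta'

Answer: 'eta'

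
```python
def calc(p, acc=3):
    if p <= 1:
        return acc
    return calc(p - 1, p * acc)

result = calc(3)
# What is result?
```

Accumulator trace (n, acc): (3, 3) -> (2, 9) -> (1, 18) -> return 18

Answer: 18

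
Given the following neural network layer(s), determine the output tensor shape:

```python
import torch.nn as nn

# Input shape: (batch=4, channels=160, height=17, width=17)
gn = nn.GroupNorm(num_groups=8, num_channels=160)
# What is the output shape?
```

Input: (4, 160, 17, 17) -> Output: (4, 160, 17, 17)

Answer: (4, 160, 17, 17)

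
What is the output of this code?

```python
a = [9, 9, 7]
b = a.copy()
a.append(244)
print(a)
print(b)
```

Key concept: list.copy() creates independent copy.
Step by step:
`a = [9, 9, 7]` → a = [9, 9, 7]
`b = a.copy()` → b = [9, 9, 7]
`a.append(244)` → a = [9, 9, 7, 244]
`print(a)` → prints [9, 9, 7, 244]
`print(b)` → prints [9, 9, 7]

Answer:
[9, 9, 7, 244]
[9, 9, 7]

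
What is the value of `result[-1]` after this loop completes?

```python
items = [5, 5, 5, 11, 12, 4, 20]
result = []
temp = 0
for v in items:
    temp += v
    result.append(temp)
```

Cumulative sum ends at 62
`result` takes the values: [] → [5] → [5, 10] → [5, 10, 15] → [5, 10, 15, 26] → [5, 10, 15, 26, 38] → [5, 10, 15, 26, 38, 42] → [5, 10, 15, 26, 38, 42, 62]
So `result[-1]` = 62

Answer: 62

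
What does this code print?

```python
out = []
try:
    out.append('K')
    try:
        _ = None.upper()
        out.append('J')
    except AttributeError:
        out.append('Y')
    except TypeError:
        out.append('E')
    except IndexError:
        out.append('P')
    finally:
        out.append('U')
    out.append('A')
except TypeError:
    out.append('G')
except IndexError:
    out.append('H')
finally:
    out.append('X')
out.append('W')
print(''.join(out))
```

Execution trace: 'K' (try body) → 'Y' (inner except AttributeError) → 'U' (inner finally) → 'A' (try body, no exception) → 'X' (finally) → 'W' (after the try/except). Output: KYUAXW

Answer: KYUAXW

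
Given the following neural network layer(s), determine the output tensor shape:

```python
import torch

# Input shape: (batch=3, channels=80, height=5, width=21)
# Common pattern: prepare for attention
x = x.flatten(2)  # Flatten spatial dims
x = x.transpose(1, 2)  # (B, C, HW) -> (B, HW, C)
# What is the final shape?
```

Input: (3, 80, 5, 21) -> after flatten(2): (3, 80, 105) -> Output: (3, 105, 80)

Answer: (3, 105, 80)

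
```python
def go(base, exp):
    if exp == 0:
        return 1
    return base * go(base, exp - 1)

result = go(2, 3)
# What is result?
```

go(2, 3) = 2 * 2 * 2 = 8

Answer: 8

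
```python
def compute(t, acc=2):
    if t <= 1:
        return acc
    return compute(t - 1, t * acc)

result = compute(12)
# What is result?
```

Accumulator trace (n, acc): (12, 2) -> (11, 24) -> (10, 264) -> (9, 2640) -> (8, 23760) -> (7, 190080) -> (6, 1330560) -> (5, 7983360) -> (4, 39916800) -> (3, 159667200) -> (2, 479001600) -> (1, 958003200) -> return 958003200

Answer: 958003200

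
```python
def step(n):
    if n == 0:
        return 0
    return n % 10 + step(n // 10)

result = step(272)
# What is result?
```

Sum of digits of 272: 2 + 7 + 2 = 11

Answer: 11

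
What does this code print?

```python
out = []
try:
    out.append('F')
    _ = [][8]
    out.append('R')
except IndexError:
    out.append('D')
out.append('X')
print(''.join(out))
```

Execution trace: 'F' (try body) → 'D' (except IndexError) → 'X' (after the try/except). Output: FDX

Answer: FDX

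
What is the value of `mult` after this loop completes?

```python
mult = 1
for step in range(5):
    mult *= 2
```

2^5 = 32
`mult` takes the values: 1 → 2 → 4 → 8 → 16 → 32

Answer: 32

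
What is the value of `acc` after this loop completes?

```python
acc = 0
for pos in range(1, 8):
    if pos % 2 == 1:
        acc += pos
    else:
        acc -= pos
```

Add odd, subtract even
`acc` takes the values: 0 → 1 → -1 → 2 → -2 → 3 → -3 → 4

Answer: 4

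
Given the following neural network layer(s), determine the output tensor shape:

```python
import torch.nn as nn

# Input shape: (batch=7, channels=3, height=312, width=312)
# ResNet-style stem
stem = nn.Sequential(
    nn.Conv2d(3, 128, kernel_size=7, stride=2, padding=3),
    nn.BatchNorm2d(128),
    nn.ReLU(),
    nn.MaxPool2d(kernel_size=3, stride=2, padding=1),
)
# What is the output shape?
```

Input: (7, 3, 312, 312) -> after Conv2d 7x7 stride=2: (7, 128, 156, 156) -> Output: (7, 128, 78, 78)

Answer: (7, 128, 78, 78)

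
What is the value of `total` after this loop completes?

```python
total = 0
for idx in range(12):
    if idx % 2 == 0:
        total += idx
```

Sum of even numbers 0 to 11
`total` takes the values: 0 → 2 → 6 → 12 → 20 → 30

Answer: 30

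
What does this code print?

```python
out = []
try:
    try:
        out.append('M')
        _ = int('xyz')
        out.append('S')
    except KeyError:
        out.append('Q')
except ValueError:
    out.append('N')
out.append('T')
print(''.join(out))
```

Execution trace: 'M' (try body) → 'N' (outer except ValueError) → 'T' (after the try/except). Output: MNT

Answer: MNT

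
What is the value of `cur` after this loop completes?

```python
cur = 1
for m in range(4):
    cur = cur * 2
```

Multiply by 2, 4 times: 1 * 2^4 = 16
`cur` takes the values: 1 → 2 → 4 → 8 → 16

Answer: 16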